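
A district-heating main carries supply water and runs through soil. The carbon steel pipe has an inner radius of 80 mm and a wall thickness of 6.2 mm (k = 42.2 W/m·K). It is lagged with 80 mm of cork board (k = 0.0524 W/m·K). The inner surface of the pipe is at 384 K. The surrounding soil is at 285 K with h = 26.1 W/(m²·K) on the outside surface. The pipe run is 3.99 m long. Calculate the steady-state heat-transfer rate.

Q ≈ 194 W

For a radial system each layer contributes R = ln(r_out/r_in)/(2πkL); films add R = 1/(hA).
R_carbon steel pipe wall = ln(86.2/80)/(2π×42.2×3.99) = 7.055×10^-5 K/W
R_cork board = ln(166.2/86.2)/(2π×0.0524×3.99) = 0.4998 K/W
R_outer film = 1/(h_o·2πr_oL) = 1/(26.1×2π×0.1662×3.99) = 0.009196 K/W
R_total = 0.509 K/W
Q = ΔT/R_total = 99/0.509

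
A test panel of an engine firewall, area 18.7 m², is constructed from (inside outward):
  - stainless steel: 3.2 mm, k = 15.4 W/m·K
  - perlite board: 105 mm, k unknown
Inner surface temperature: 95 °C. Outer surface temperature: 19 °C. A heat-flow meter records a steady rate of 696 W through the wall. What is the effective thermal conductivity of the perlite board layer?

Treating each layer as a thermal resistance in series:
R_stainless steel = L/(kA) = 0.0032/(15.4×18.7) = 1.111×10^-5 K/W
Sum of known resistances R_other = 1.111×10^-5 K/W
Total R = ΔT/Q = 76/696 = 0.1092 K/W
R_perlite board = R_total − R_other = 0.1092 K/W
k = L/(R·A) = 0.105/(0.1092×18.7)

k ≈ 0.0514 W/(m·K)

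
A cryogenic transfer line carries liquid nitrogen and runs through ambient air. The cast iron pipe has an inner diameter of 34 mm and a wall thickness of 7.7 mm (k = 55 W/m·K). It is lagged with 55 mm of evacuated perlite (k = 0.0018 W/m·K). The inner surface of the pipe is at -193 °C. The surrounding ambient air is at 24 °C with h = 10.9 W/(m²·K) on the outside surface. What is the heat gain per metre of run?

Radial resistances (cylindrical: R_cond = ln(r_o/r_i)/(2πkL), R_conv = 1/(h·2πrL)):
R_cast iron pipe wall = ln(24.7/17)/(2π×55×1) = 0.001081 K/W
R_evacuated perlite = ln(79.7/24.7)/(2π×0.0018×1) = 103.6 K/W
R_outer film = 1/(h_o·2πr_oL) = 1/(10.9×2π×0.0797×1) = 0.1832 K/W
R_total = 103.8 K/W
Q = ΔT/R_total = 217/103.8

q′ ≈ 2.09 W/m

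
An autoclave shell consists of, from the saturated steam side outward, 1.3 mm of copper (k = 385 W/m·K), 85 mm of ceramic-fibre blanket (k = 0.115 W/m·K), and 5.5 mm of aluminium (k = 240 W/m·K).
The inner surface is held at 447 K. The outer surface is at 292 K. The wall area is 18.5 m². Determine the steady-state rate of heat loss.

Q ≈ 3880 W

Series thermal resistances:
R_copper = L/(kA) = 0.0013/(385×18.5) = 1.825×10^-7 K/W
R_ceramic-fibre blanket = L/(kA) = 0.085/(0.115×18.5) = 0.03995 K/W
R_aluminium = L/(kA) = 0.0055/(240×18.5) = 1.239×10^-6 K/W
R_total = 0.03995 K/W
Q = ΔT / R_total = 155 / 0.03995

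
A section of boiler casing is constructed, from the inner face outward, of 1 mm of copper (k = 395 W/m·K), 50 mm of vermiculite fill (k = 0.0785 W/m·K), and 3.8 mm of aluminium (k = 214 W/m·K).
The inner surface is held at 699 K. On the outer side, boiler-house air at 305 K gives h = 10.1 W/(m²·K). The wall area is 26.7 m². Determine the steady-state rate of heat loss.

Treating each layer as a thermal resistance in series:
R_copper = L/(kA) = 0.001/(395×26.7) = 9.482×10^-8 K/W
R_vermiculite fill = L/(kA) = 0.05/(0.0785×26.7) = 0.02386 K/W
R_aluminium = L/(kA) = 0.0038/(214×26.7) = 6.651×10^-7 K/W
R_outer film = 1/(h_o·A) = 1/(10.1×26.7) = 0.003708 K/W
R_total = 0.02756 K/W
Q = ΔT / R_total = 394 / 0.02756

Q ≈ 14300 W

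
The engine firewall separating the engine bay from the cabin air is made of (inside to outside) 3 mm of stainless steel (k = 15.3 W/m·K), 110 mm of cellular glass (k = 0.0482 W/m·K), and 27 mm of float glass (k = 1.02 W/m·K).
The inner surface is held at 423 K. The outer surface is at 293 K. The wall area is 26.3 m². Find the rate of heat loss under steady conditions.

Q ≈ 1480 W

Using the resistance-network approach (series):
R_stainless steel = L/(kA) = 0.003/(15.3×26.3) = 7.455×10^-6 K/W
R_cellular glass = L/(kA) = 0.11/(0.0482×26.3) = 0.08677 K/W
R_float glass = L/(kA) = 0.027/(1.02×26.3) = 0.001006 K/W
R_total = 0.08779 K/W
Q = ΔT / R_total = 130 / 0.08779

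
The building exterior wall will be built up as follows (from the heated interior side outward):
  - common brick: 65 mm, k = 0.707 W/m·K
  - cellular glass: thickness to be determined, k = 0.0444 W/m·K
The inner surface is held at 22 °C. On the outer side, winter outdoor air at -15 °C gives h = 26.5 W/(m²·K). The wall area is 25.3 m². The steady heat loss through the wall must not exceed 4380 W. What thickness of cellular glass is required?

L ≈ 3.73 mm

Thermal resistances in series:
R_common brick = L/(kA) = 0.065/(0.707×25.3) = 0.003634 K/W
R_outer film = 1/(h_o·A) = 1/(26.5×25.3) = 0.001492 K/W
Sum of the known resistances R_other = 0.005125 K/W
Required total resistance R_tot = ΔT/Q_allow = 37/4380 = 0.008447 K/W
R_cellular glass = R_tot − R_other = 0.003322 K/W
L = R·k·A = 0.003322×0.0444×25.3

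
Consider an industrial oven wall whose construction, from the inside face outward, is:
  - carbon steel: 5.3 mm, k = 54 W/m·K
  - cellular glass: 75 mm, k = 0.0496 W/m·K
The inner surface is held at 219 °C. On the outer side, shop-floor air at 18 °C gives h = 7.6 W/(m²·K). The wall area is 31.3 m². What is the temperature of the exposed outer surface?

T ≈ 34.1 °C

Treating each layer as a thermal resistance in series:
R_carbon steel = L/(kA) = 0.0053/(54×31.3) = 3.136×10^-6 K/W
R_cellular glass = L/(kA) = 0.075/(0.0496×31.3) = 0.04831 K/W
R_outer film = 1/(h_o·A) = 1/(7.6×31.3) = 0.004204 K/W
R_total = 0.05252 K/W;  Q = ΔT/R_total = 201/0.05252 = 3827 W
T_interface = T_inner − Q·ΣR(inner→interface) = 219 − 3830×0.04831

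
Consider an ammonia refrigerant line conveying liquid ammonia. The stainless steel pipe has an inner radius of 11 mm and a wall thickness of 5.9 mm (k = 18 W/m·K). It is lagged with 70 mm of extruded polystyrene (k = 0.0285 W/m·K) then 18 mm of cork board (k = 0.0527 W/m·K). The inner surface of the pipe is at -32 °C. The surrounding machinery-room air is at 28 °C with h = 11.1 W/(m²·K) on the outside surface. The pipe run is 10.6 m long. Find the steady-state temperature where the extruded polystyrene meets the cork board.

T ≈ 23.7 °C

Treating each annulus and film as a series resistance:
R_stainless steel pipe wall = ln(16.9/11)/(2π×18×10.6) = 3.582×10^-4 K/W
R_extruded polystyrene = ln(86.9/16.9)/(2π×0.0285×10.6) = 0.8627 K/W
R_cork board = ln(104.9/86.9)/(2π×0.0527×10.6) = 0.05363 K/W
R_outer film = 1/(h_o·2πr_oL) = 1/(11.1×2π×0.1049×10.6) = 0.01289 K/W
R_total = 0.9295 K/W
Q = ΔT/R_total = 60/0.9295
Q = 64.5 W
T_interface = T_inner + Q·ΣR(inner→interface) = -32 + 64.5×0.863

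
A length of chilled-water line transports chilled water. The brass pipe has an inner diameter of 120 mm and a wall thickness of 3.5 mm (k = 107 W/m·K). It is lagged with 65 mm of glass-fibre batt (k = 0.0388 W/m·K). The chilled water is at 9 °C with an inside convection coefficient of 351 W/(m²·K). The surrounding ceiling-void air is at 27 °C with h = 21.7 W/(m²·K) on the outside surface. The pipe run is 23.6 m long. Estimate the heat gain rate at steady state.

Q ≈ 144 W

Cylindrical conduction, so R = ln(r₂/r₁)/(2πkL) per layer, in series:
R_inner film = 1/(h_i·2πr₁L) = 1/(351×2π×0.06×23.6) = 3.202×10^-4 K/W
R_brass pipe wall = ln(63.5/60)/(2π×107×23.6) = 3.573×10^-6 K/W
R_glass-fibre batt = ln(128.5/63.5)/(2π×0.0388×23.6) = 0.1225 K/W
R_outer film = 1/(h_o·2πr_oL) = 1/(21.7×2π×0.1285×23.6) = 0.002418 K/W
R_total = 0.1253 K/W
Q = ΔT/R_total = 18/0.1253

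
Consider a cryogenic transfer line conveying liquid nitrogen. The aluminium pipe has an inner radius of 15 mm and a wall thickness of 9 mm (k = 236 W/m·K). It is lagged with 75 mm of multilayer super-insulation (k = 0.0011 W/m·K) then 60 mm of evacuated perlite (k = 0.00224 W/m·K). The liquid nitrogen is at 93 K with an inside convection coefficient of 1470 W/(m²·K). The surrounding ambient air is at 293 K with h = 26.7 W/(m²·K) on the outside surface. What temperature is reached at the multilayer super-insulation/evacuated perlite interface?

T ≈ 265 K

Treating each annulus and film as a series resistance:
R_inner film = 1/(h_i·2πr₁L) = 1/(1470×2π×0.015×1) = 0.007218 K/W
R_aluminium pipe wall = ln(24/15)/(2π×236×1) = 3.17×10^-4 K/W
R_multilayer super-insulation = ln(99/24)/(2π×0.0011×1) = 205 K/W
R_evacuated perlite = ln(159/99)/(2π×0.00224×1) = 33.66 K/W
R_outer film = 1/(h_o·2πr_oL) = 1/(26.7×2π×0.159×1) = 0.03749 K/W
R_total = 238.7 K/W
Q = ΔT/R_total = 200/238.7
Q = 0.838 W/m
T_interface = T_inner + Q·ΣR(inner→interface) = 93 + 0.838×205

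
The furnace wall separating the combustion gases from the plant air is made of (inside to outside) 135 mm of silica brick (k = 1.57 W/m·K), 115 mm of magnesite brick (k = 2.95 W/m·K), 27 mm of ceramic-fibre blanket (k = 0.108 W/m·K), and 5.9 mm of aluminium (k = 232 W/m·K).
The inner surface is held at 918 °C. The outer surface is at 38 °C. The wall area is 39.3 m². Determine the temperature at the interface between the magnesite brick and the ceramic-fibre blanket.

T ≈ 625 °C

Using the resistance-network approach (series):
R_silica brick = L/(kA) = 0.135/(1.57×39.3) = 0.002188 K/W
R_magnesite brick = L/(kA) = 0.115/(2.95×39.3) = 9.919×10^-4 K/W
R_ceramic-fibre blanket = L/(kA) = 0.027/(0.108×39.3) = 0.006361 K/W
R_aluminium = L/(kA) = 0.0059/(232×39.3) = 6.471×10^-7 K/W
R_total = 0.009542 K/W;  Q = ΔT/R_total = 880/0.009542 = 92230 W
T_interface = T_inner − Q·ΣR(inner→interface) = 918 − 92200×0.00318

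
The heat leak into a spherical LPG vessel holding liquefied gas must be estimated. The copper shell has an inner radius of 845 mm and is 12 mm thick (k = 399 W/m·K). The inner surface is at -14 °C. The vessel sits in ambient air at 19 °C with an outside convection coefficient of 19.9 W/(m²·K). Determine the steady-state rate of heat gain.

Q ≈ 6060 W

Each spherical layer contributes R = (1/r_i − 1/r_o)/(4πk):
R_copper shell = (1/0.845 − 1/0.857)/(4π×399) = 3.305×10^-6 K/W
R_outer film = 1/(h·4πr_o²) = 1/(19.9×4π×0.857²) = 0.005445 K/W
R_total = 0.005448 K/W
Q = ΔT/R_total = 33/0.005448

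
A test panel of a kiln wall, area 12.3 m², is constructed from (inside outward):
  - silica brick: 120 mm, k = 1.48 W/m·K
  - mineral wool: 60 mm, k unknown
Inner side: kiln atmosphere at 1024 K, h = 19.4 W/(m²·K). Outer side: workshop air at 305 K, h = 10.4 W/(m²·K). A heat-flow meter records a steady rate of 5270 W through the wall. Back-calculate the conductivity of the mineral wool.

Series thermal resistances:
R_inner film = 1/(h_i·A) = 1/(19.4×12.3) = 0.004191 K/W
R_silica brick = L/(kA) = 0.12/(1.48×12.3) = 0.006592 K/W
R_outer film = 1/(h_o·A) = 1/(10.4×12.3) = 0.007817 K/W
Sum of known resistances R_other = 0.0186 K/W
Total R = ΔT/Q = 719/5270 = 0.1364 K/W
R_mineral wool = R_total − R_other = 0.1178 K/W
k = L/(R·A) = 0.06/(0.1178×12.3)

k ≈ 0.0414 W/(m·K)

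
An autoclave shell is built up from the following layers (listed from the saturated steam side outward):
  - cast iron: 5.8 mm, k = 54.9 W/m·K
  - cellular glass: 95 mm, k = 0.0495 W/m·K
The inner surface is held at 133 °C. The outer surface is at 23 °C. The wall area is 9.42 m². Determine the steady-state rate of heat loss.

Series thermal resistances:
R_cast iron = L/(kA) = 0.0058/(54.9×9.42) = 1.122×10^-5 K/W
R_cellular glass = L/(kA) = 0.095/(0.0495×9.42) = 0.2037 K/W
R_total = 0.2037 K/W
Q = ΔT / R_total = 110 / 0.2037

Q ≈ 540 W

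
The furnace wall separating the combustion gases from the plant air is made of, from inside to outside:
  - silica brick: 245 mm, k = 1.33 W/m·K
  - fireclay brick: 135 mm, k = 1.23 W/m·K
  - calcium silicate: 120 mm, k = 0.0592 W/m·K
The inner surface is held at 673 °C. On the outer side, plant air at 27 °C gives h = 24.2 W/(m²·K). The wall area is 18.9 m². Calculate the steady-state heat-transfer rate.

Q ≈ 5170 W

Treating each layer as a thermal resistance in series:
R_silica brick = L/(kA) = 0.245/(1.33×18.9) = 0.009747 K/W
R_fireclay brick = L/(kA) = 0.135/(1.23×18.9) = 0.005807 K/W
R_calcium silicate = L/(kA) = 0.12/(0.0592×18.9) = 0.1073 K/W
R_outer film = 1/(h_o·A) = 1/(24.2×18.9) = 0.002186 K/W
R_total = 0.125 K/W
Q = ΔT / R_total = 646 / 0.125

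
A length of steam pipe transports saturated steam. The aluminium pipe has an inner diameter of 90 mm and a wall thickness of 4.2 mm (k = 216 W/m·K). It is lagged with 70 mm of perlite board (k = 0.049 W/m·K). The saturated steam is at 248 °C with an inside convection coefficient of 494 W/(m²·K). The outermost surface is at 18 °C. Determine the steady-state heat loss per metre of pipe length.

Cylindrical conduction, so R = ln(r₂/r₁)/(2πkL) per layer, in series:
R_inner film = 1/(h_i·2πr₁L) = 1/(494×2π×0.045×1) = 0.007159 K/W
R_aluminium pipe wall = ln(49.2/45)/(2π×216×1) = 6.575×10^-5 K/W
R_perlite board = ln(119.2/49.2)/(2π×0.049×1) = 2.874 K/W
R_total = 2.881 K/W
Q = ΔT/R_total = 230/2.881

q′ ≈ 79.8 W/m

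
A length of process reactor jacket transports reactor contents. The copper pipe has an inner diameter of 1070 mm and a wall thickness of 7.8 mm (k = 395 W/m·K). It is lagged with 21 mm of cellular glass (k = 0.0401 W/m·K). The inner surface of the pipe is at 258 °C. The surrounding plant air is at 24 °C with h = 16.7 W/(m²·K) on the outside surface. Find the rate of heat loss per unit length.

q′ ≈ 1400 W/m

Treating each annulus and film as a series resistance:
R_copper pipe wall = ln(542.8/535)/(2π×395×1) = 5.832×10^-6 K/W
R_cellular glass = ln(563.8/542.8)/(2π×0.0401×1) = 0.1507 K/W
R_outer film = 1/(h_o·2πr_oL) = 1/(16.7×2π×0.5638×1) = 0.0169 K/W
R_total = 0.1676 K/W
Q = ΔT/R_total = 234/0.1676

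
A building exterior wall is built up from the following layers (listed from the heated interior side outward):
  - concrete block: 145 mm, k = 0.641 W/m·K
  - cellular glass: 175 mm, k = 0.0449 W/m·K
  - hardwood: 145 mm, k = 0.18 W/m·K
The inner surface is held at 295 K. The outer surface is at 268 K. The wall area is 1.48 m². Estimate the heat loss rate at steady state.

Q ≈ 8.11 W

Using the resistance-network approach (series):
R_concrete block = L/(kA) = 0.145/(0.641×1.48) = 0.1528 K/W
R_cellular glass = L/(kA) = 0.175/(0.0449×1.48) = 2.633 K/W
R_hardwood = L/(kA) = 0.145/(0.18×1.48) = 0.5443 K/W
R_total = 3.331 K/W
Q = ΔT / R_total = 27 / 3.331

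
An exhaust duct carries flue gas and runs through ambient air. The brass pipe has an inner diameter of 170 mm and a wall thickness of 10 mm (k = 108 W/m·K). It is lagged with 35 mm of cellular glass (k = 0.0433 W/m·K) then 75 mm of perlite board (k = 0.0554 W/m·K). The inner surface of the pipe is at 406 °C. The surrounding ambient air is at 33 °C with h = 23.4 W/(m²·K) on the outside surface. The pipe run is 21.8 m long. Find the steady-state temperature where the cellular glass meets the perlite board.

For a radial system each layer contributes R = ln(r_out/r_in)/(2πkL); films add R = 1/(hA).
R_brass pipe wall = ln(95/85)/(2π×108×21.8) = 7.519×10^-6 K/W
R_cellular glass = ln(130/95)/(2π×0.0433×21.8) = 0.05288 K/W
R_perlite board = ln(205/130)/(2π×0.0554×21.8) = 0.06002 K/W
R_outer film = 1/(h_o·2πr_oL) = 1/(23.4×2π×0.205×21.8) = 0.001522 K/W
R_total = 0.1144 K/W
Q = ΔT/R_total = 373/0.1144
Q = 3260 W
T_interface = T_inner − Q·ΣR(inner→interface) = 406 − 3260×0.05289

T ≈ 234 °C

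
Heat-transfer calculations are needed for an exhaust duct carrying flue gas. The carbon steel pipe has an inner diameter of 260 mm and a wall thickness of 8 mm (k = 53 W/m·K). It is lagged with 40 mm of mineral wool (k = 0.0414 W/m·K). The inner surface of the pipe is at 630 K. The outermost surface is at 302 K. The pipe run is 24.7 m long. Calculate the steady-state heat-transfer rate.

Q ≈ 8280 W

Radial resistances (cylindrical: R_cond = ln(r_o/r_i)/(2πkL), R_conv = 1/(h·2πrL)):
R_carbon steel pipe wall = ln(138/130)/(2π×53×24.7) = 7.26×10^-6 K/W
R_mineral wool = ln(178/138)/(2π×0.0414×24.7) = 0.03962 K/W
R_total = 0.03962 K/W
Q = ΔT/R_total = 328/0.03962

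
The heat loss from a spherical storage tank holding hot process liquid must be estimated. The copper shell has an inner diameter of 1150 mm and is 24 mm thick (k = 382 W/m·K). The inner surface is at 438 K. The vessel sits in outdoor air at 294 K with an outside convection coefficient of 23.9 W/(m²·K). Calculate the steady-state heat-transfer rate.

Q ≈ 15500 W

Each spherical layer contributes R = (1/r_i − 1/r_o)/(4πk):
R_copper shell = (1/0.575 − 1/0.599)/(4π×382) = 1.452×10^-5 K/W
R_outer film = 1/(h·4πr_o²) = 1/(23.9×4π×0.599²) = 0.00928 K/W
R_total = 0.009294 K/W
Q = ΔT/R_total = 144/0.009294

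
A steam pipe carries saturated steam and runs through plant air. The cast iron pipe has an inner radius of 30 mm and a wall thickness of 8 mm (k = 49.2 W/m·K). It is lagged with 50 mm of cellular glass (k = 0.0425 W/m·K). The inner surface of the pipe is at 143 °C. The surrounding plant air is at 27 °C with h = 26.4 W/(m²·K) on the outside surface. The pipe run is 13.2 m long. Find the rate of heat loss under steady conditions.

Treating each annulus and film as a series resistance:
R_cast iron pipe wall = ln(38/30)/(2π×49.2×13.2) = 5.793×10^-5 K/W
R_cellular glass = ln(88/38)/(2π×0.0425×13.2) = 0.2382 K/W
R_outer film = 1/(h_o·2πr_oL) = 1/(26.4×2π×0.088×13.2) = 0.00519 K/W
R_total = 0.2435 K/W
Q = ΔT/R_total = 116/0.2435

Q ≈ 476 W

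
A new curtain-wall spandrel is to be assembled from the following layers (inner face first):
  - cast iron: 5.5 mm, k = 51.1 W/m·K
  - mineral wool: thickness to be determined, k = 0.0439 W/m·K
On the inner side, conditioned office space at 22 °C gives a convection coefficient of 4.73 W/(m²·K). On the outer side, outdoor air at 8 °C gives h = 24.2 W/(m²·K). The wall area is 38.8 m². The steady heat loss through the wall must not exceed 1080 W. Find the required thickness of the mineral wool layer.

Series thermal resistances:
R_inner film = 1/(h_i·A) = 1/(4.73×38.8) = 0.005449 K/W
R_cast iron = L/(kA) = 0.0055/(51.1×38.8) = 2.774×10^-6 K/W
R_outer film = 1/(h_o·A) = 1/(24.2×38.8) = 0.001065 K/W
Sum of the known resistances R_other = 0.006517 K/W
Required total resistance R_tot = ΔT/Q_allow = 14/1080 = 0.01296 K/W
R_mineral wool = R_tot − R_other = 0.006446 K/W
L = R·k·A = 0.006446×0.0439×38.8

L ≈ 11 mm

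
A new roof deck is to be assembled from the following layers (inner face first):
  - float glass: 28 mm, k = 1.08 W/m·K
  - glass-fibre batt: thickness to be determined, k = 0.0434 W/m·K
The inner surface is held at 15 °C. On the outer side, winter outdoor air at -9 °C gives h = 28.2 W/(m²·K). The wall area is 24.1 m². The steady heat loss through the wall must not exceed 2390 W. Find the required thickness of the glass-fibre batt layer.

L ≈ 7.84 mm

Model the wall as resistances in series:
R_float glass = L/(kA) = 0.028/(1.08×24.1) = 0.001076 K/W
R_outer film = 1/(h_o·A) = 1/(28.2×24.1) = 0.001471 K/W
Sum of the known resistances R_other = 0.002547 K/W
Required total resistance R_tot = ΔT/Q_allow = 24/2390 = 0.01004 K/W
R_glass-fibre batt = R_tot − R_other = 0.007495 K/W
L = R·k·A = 0.007495×0.0434×24.1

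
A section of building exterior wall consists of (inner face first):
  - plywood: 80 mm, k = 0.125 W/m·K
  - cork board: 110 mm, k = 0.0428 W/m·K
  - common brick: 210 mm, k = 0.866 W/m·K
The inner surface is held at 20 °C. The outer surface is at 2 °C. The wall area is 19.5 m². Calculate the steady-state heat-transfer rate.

Series thermal resistances:
R_plywood = L/(kA) = 0.08/(0.125×19.5) = 0.03282 K/W
R_cork board = L/(kA) = 0.11/(0.0428×19.5) = 0.1318 K/W
R_common brick = L/(kA) = 0.21/(0.866×19.5) = 0.01244 K/W
R_total = 0.1771 K/W
Q = ΔT / R_total = 18 / 0.1771

Q ≈ 102 W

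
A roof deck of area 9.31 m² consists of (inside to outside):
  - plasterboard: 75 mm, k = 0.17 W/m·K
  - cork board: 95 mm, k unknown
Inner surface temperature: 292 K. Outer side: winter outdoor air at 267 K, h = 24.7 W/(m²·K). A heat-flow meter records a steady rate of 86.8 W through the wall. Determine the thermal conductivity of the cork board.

Model the wall as resistances in series:
R_plasterboard = L/(kA) = 0.075/(0.17×9.31) = 0.04739 K/W
R_outer film = 1/(h_o·A) = 1/(24.7×9.31) = 0.004349 K/W
Sum of known resistances R_other = 0.05174 K/W
Total R = ΔT/Q = 25/86.8 = 0.288 K/W
R_cork board = R_total − R_other = 0.2363 K/W
k = L/(R·A) = 0.095/(0.2363×9.31)

k ≈ 0.0432 W/(m·K)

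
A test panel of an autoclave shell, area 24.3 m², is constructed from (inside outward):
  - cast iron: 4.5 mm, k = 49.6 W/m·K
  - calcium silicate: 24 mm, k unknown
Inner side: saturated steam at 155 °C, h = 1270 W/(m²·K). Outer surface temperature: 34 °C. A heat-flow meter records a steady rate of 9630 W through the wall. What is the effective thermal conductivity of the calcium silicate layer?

Using the resistance-network approach (series):
R_inner film = 1/(h_i·A) = 1/(1270×24.3) = 3.24×10^-5 K/W
R_cast iron = L/(kA) = 0.0045/(49.6×24.3) = 3.734×10^-6 K/W
Sum of known resistances R_other = 3.614×10^-5 K/W
Total R = ΔT/Q = 121/9630 = 0.01256 K/W
R_calcium silicate = R_total − R_other = 0.01253 K/W
k = L/(R·A) = 0.024/(0.01253×24.3)

k ≈ 0.0788 W/(m·K)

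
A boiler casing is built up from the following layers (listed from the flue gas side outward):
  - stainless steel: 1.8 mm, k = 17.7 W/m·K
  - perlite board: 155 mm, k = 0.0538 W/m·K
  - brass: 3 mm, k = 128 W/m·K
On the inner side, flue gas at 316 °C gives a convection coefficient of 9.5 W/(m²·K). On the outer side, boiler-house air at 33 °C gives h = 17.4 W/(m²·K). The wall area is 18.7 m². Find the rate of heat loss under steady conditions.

Series thermal resistances:
R_inner film = 1/(h_i·A) = 1/(9.5×18.7) = 0.005629 K/W
R_stainless steel = L/(kA) = 0.0018/(17.7×18.7) = 5.438×10^-6 K/W
R_perlite board = L/(kA) = 0.155/(0.0538×18.7) = 0.1541 K/W
R_brass = L/(kA) = 0.003/(128×18.7) = 1.253×10^-6 K/W
R_outer film = 1/(h_o·A) = 1/(17.4×18.7) = 0.003073 K/W
R_total = 0.1628 K/W
Q = ΔT / R_total = 283 / 0.1628

Q ≈ 1740 W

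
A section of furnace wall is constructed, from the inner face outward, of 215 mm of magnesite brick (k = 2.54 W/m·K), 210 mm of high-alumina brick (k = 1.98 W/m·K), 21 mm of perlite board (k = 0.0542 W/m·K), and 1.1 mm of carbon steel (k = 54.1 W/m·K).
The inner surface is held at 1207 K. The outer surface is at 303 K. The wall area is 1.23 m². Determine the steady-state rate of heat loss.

Q ≈ 1920 W

Treating each layer as a thermal resistance in series:
R_magnesite brick = L/(kA) = 0.215/(2.54×1.23) = 0.06882 K/W
R_high-alumina brick = L/(kA) = 0.21/(1.98×1.23) = 0.08623 K/W
R_perlite board = L/(kA) = 0.021/(0.0542×1.23) = 0.315 K/W
R_carbon steel = L/(kA) = 0.0011/(54.1×1.23) = 1.653×10^-5 K/W
R_total = 0.4701 K/W
Q = ΔT / R_total = 904 / 0.4701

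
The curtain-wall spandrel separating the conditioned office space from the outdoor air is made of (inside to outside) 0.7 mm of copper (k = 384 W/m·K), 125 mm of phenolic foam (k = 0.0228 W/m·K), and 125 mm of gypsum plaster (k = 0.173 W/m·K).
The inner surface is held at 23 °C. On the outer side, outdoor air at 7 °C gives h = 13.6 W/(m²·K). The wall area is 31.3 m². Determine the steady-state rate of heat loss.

Q ≈ 79.8 W

Thermal resistances in series:
R_copper = L/(kA) = 0.0007/(384×31.3) = 5.824×10^-8 K/W
R_phenolic foam = L/(kA) = 0.125/(0.0228×31.3) = 0.1752 K/W
R_gypsum plaster = L/(kA) = 0.125/(0.173×31.3) = 0.02308 K/W
R_outer film = 1/(h_o·A) = 1/(13.6×31.3) = 0.002349 K/W
R_total = 0.2006 K/W
Q = ΔT / R_total = 16 / 0.2006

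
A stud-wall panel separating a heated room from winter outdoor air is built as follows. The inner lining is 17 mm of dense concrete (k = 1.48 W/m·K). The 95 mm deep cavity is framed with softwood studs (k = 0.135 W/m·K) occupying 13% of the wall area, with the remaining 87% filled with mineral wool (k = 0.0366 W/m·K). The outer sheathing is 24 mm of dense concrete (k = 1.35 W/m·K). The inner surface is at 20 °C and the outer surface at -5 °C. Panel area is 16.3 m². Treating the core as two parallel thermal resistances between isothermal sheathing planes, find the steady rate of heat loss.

Q ≈ 209 W

Sheathing layers in series; stud and cavity paths in parallel between them.
R_inner = 0.017/(1.48×16.3) = 7.047×10^-4 K/W
R_stud  = 0.095/(0.135×0.13×16.3) = 0.3321 K/W
R_cav   = 0.095/(0.0366×0.87×16.3) = 0.183 K/W
1/R_core = 1/R_stud + 1/R_cav → R_core = 0.118 K/W
R_outer = 0.024/(1.35×16.3) = 0.001091 K/W
R_total = 0.1198 K/W
Q = ΔT/R_total = 25/0.1198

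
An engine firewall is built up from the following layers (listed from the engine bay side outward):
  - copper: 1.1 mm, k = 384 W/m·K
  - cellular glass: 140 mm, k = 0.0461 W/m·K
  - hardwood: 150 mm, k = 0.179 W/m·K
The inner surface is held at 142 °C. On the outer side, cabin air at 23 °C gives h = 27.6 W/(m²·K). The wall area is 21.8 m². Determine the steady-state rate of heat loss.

Q ≈ 663 W

Model the wall as resistances in series:
R_copper = L/(kA) = 0.0011/(384×21.8) = 1.314×10^-7 K/W
R_cellular glass = L/(kA) = 0.14/(0.0461×21.8) = 0.1393 K/W
R_hardwood = L/(kA) = 0.15/(0.179×21.8) = 0.03844 K/W
R_outer film = 1/(h_o·A) = 1/(27.6×21.8) = 0.001662 K/W
R_total = 0.1794 K/W
Q = ΔT / R_total = 119 / 0.1794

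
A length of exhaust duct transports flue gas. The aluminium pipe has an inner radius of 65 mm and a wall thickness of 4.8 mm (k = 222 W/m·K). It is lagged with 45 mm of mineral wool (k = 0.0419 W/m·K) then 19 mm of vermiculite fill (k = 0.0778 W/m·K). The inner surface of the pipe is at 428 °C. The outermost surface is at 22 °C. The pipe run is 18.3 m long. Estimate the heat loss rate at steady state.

For a radial system each layer contributes R = ln(r_out/r_in)/(2πkL); films add R = 1/(hA).
R_aluminium pipe wall = ln(69.8/65)/(2π×222×18.3) = 2.791×10^-6 K/W
R_mineral wool = ln(114.8/69.8)/(2π×0.0419×18.3) = 0.1033 K/W
R_vermiculite fill = ln(133.8/114.8)/(2π×0.0778×18.3) = 0.01712 K/W
R_total = 0.1204 K/W
Q = ΔT/R_total = 406/0.1204

Q ≈ 3370 W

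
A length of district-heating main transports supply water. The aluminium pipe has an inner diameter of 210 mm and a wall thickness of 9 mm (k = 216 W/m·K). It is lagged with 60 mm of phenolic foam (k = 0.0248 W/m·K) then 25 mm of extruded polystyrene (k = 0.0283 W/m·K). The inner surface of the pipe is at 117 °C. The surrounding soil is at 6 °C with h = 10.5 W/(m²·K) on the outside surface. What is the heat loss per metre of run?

Treating each annulus and film as a series resistance:
R_aluminium pipe wall = ln(114/105)/(2π×216×1) = 6.06×10^-5 K/W
R_phenolic foam = ln(174/114)/(2π×0.0248×1) = 2.714 K/W
R_extruded polystyrene = ln(199/174)/(2π×0.0283×1) = 0.755 K/W
R_outer film = 1/(h_o·2πr_oL) = 1/(10.5×2π×0.199×1) = 0.07617 K/W
R_total = 3.545 K/W
Q = ΔT/R_total = 111/3.545

q′ ≈ 31.3 W/m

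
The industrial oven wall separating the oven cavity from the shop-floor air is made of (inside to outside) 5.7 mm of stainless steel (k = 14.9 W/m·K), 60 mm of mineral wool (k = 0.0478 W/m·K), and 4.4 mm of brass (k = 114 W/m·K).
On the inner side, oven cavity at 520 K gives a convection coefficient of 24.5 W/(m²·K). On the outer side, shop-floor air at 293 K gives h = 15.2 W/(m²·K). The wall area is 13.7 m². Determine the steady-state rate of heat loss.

Q ≈ 2280 W

Thermal resistances in series:
R_inner film = 1/(h_i·A) = 1/(24.5×13.7) = 0.002979 K/W
R_stainless steel = L/(kA) = 0.0057/(14.9×13.7) = 2.792×10^-5 K/W
R_mineral wool = L/(kA) = 0.06/(0.0478×13.7) = 0.09162 K/W
R_brass = L/(kA) = 0.0044/(114×13.7) = 2.817×10^-6 K/W
R_outer film = 1/(h_o·A) = 1/(15.2×13.7) = 0.004802 K/W
R_total = 0.09943 K/W
Q = ΔT / R_total = 227 / 0.09943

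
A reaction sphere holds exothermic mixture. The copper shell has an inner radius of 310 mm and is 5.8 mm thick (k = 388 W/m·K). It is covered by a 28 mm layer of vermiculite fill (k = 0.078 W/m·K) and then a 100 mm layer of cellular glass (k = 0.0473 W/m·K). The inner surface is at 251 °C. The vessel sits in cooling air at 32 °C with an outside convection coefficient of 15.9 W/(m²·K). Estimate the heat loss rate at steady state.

Spherical conduction: R = (1/r_in − 1/r_out)/(4πk) per layer; series-sum.
R_copper shell = (1/0.31 − 1/0.3158)/(4π×388) = 1.215×10^-5 K/W
R_vermiculite fill = (1/0.3158 − 1/0.3438)/(4π×0.078) = 0.2631 K/W
R_cellular glass = (1/0.3438 − 1/0.4438)/(4π×0.0473) = 1.103 K/W
R_outer film = 1/(h·4πr_o²) = 1/(15.9×4π×0.4438²) = 0.02541 K/W
R_total = 1.391 K/W
Q = ΔT/R_total = 219/1.391

Q ≈ 157 W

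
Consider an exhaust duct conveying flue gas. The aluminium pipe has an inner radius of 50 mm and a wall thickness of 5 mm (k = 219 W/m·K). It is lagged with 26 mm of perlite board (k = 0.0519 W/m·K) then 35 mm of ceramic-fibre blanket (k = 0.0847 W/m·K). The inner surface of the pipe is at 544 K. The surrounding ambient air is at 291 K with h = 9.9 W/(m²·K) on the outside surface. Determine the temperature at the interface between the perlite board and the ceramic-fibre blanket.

For a radial system each layer contributes R = ln(r_out/r_in)/(2πkL); films add R = 1/(hA).
R_aluminium pipe wall = ln(55/50)/(2π×219×1) = 6.927×10^-5 K/W
R_perlite board = ln(81/55)/(2π×0.0519×1) = 1.187 K/W
R_ceramic-fibre blanket = ln(116/81)/(2π×0.0847×1) = 0.6748 K/W
R_outer film = 1/(h_o·2πr_oL) = 1/(9.9×2π×0.116×1) = 0.1386 K/W
R_total = 2.001 K/W
Q = ΔT/R_total = 253/2.001
Q = 126 W/m
T_interface = T_inner − Q·ΣR(inner→interface) = 544 − 126×1.187

T ≈ 394 K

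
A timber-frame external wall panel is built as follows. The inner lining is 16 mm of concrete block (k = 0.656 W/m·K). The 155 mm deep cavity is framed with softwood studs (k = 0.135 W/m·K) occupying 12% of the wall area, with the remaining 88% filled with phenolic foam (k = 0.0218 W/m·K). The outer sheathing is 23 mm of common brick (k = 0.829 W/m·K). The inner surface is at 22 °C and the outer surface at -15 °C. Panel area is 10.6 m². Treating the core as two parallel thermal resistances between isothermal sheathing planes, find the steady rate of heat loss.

Sheathing layers in series; stud and cavity paths in parallel between them.
R_inner = 0.016/(0.656×10.6) = 0.002301 K/W
R_stud  = 0.155/(0.135×0.12×10.6) = 0.9026 K/W
R_cav   = 0.155/(0.0218×0.88×10.6) = 0.7622 K/W
1/R_core = 1/R_stud + 1/R_cav → R_core = 0.4133 K/W
R_outer = 0.023/(0.829×10.6) = 0.002617 K/W
R_total = 0.4182 K/W
Q = ΔT/R_total = 37/0.4182

Q ≈ 88.5 W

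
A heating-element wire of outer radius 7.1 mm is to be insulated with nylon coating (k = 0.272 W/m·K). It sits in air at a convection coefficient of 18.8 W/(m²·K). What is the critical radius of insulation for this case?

r_cr ≈ 14.5 mm

For a cylinder r_cr = k/h = 0.272/18.8
r_cr = 14.5 mm; since the bare radius (7.1 mm) is below r_cr, adding a thin layer of insulation will *increase* heat loss.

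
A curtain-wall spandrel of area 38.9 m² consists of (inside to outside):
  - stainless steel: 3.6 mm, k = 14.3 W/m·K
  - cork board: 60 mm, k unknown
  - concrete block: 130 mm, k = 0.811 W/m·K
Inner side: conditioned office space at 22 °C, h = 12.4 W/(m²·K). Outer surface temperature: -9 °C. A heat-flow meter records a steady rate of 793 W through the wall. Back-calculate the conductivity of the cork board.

Using the resistance-network approach (series):
R_inner film = 1/(h_i·A) = 1/(12.4×38.9) = 0.002073 K/W
R_stainless steel = L/(kA) = 0.0036/(14.3×38.9) = 6.472×10^-6 K/W
R_concrete block = L/(kA) = 0.13/(0.811×38.9) = 0.004121 K/W
Sum of known resistances R_other = 0.0062 K/W
Total R = ΔT/Q = 31/793 = 0.03909 K/W
R_cork board = R_total − R_other = 0.03289 K/W
k = L/(R·A) = 0.06/(0.03289×38.9)

k ≈ 0.0469 W/(m·K)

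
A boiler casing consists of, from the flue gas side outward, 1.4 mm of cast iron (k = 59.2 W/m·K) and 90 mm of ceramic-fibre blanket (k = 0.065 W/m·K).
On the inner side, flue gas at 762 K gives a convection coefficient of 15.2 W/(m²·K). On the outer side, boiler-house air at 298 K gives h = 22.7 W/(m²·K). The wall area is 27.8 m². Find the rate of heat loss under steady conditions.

Q ≈ 8630 W

Treating each layer as a thermal resistance in series:
R_inner film = 1/(h_i·A) = 1/(15.2×27.8) = 0.002367 K/W
R_cast iron = L/(kA) = 0.0014/(59.2×27.8) = 8.507×10^-7 K/W
R_ceramic-fibre blanket = L/(kA) = 0.09/(0.065×27.8) = 0.04981 K/W
R_outer film = 1/(h_o·A) = 1/(22.7×27.8) = 0.001585 K/W
R_total = 0.05376 K/W
Q = ΔT / R_total = 464 / 0.05376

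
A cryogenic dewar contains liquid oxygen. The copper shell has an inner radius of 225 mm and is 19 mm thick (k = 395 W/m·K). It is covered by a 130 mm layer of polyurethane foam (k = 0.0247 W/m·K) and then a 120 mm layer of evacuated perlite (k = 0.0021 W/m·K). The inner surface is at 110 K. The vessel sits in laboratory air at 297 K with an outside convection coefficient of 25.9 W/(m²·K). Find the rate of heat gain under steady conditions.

For a spherical shell R = (1/r₁ − 1/r₂)/(4πk); film R = 1/(h·4πr²). In series:
R_copper shell = (1/0.225 − 1/0.244)/(4π×395) = 6.972×10^-5 K/W
R_polyurethane foam = (1/0.244 − 1/0.374)/(4π×0.0247) = 4.59 K/W
R_evacuated perlite = (1/0.374 − 1/0.494)/(4π×0.0021) = 24.61 K/W
R_outer film = 1/(h·4πr_o²) = 1/(25.9×4π×0.494²) = 0.01259 K/W
R_total = 29.21 K/W
Q = ΔT/R_total = 187/29.21

Q ≈ 6.4 W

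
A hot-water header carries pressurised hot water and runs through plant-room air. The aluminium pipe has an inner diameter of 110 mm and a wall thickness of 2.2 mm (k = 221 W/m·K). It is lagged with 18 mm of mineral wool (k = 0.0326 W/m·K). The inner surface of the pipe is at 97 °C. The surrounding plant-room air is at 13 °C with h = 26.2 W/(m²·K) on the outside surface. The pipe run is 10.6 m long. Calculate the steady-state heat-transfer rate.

Q ≈ 629 W

For a radial system each layer contributes R = ln(r_out/r_in)/(2πkL); films add R = 1/(hA).
R_aluminium pipe wall = ln(57.2/55)/(2π×221×10.6) = 2.665×10^-6 K/W
R_mineral wool = ln(75.2/57.2)/(2π×0.0326×10.6) = 0.126 K/W
R_outer film = 1/(h_o·2πr_oL) = 1/(26.2×2π×0.0752×10.6) = 0.007621 K/W
R_total = 0.1336 K/W
Q = ΔT/R_total = 84/0.1336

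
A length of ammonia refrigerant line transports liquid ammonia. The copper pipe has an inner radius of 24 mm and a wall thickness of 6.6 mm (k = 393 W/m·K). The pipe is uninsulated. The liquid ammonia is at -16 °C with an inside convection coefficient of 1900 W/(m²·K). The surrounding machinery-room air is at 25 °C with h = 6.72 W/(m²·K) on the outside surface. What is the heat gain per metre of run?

q′ ≈ 52.7 W/m

Treating each annulus and film as a series resistance:
R_inner film = 1/(h_i·2πr₁L) = 1/(1900×2π×0.024×1) = 0.00349 K/W
R_copper pipe wall = ln(30.6/24)/(2π×393×1) = 9.839×10^-5 K/W
R_outer film = 1/(h_o·2πr_oL) = 1/(6.72×2π×0.0306×1) = 0.774 K/W
R_total = 0.7776 K/W
Q = ΔT/R_total = 41/0.7776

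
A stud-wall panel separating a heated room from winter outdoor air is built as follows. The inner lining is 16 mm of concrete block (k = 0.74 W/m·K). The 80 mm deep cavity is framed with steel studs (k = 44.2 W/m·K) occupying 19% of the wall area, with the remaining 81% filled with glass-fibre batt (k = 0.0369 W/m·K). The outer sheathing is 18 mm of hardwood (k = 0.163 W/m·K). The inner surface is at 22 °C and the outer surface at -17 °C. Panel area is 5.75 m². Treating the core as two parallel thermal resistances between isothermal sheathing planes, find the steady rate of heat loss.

Sheathing layers in series; stud and cavity paths in parallel between them.
R_inner = 0.016/(0.74×5.75) = 0.00376 K/W
R_stud  = 0.08/(44.2×0.19×5.75) = 0.001657 K/W
R_cav   = 0.08/(0.0369×0.81×5.75) = 0.4655 K/W
1/R_core = 1/R_stud + 1/R_cav → R_core = 0.001651 K/W
R_outer = 0.018/(0.163×5.75) = 0.01921 K/W
R_total = 0.02462 K/W
Q = ΔT/R_total = 39/0.02462

Q ≈ 1580 W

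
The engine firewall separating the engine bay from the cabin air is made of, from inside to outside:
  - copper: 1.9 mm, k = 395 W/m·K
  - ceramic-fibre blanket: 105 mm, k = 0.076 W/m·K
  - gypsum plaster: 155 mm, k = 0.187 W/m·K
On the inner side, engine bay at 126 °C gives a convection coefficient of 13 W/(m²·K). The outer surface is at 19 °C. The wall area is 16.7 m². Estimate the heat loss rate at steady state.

Q ≈ 781 W

Series thermal resistances:
R_inner film = 1/(h_i·A) = 1/(13×16.7) = 0.004606 K/W
R_copper = L/(kA) = 0.0019/(395×16.7) = 2.88×10^-7 K/W
R_ceramic-fibre blanket = L/(kA) = 0.105/(0.076×16.7) = 0.08273 K/W
R_gypsum plaster = L/(kA) = 0.155/(0.187×16.7) = 0.04963 K/W
R_total = 0.137 K/W
Q = ΔT / R_total = 107 / 0.137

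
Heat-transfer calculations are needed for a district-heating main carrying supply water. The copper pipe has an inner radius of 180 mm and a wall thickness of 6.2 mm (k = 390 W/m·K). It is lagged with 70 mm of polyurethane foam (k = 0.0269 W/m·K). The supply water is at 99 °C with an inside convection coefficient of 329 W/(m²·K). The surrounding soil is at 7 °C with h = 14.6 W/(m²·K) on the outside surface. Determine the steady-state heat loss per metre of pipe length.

For a radial system each layer contributes R = ln(r_out/r_in)/(2πkL); films add R = 1/(hA).
R_inner film = 1/(h_i·2πr₁L) = 1/(329×2π×0.18×1) = 0.002688 K/W
R_copper pipe wall = ln(186.2/180)/(2π×390×1) = 1.382×10^-5 K/W
R_polyurethane foam = ln(256.2/186.2)/(2π×0.0269×1) = 1.888 K/W
R_outer film = 1/(h_o·2πr_oL) = 1/(14.6×2π×0.2562×1) = 0.04255 K/W
R_total = 1.933 K/W
Q = ΔT/R_total = 92/1.933

q′ ≈ 47.6 W/m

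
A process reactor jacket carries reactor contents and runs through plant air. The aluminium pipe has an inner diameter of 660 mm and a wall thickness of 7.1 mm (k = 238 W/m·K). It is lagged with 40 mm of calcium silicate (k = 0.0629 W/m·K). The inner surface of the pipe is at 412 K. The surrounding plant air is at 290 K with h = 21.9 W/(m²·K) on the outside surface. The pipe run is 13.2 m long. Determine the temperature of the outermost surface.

For a radial system each layer contributes R = ln(r_out/r_in)/(2πkL); films add R = 1/(hA).
R_aluminium pipe wall = ln(337.1/330)/(2π×238×13.2) = 1.078×10^-6 K/W
R_calcium silicate = ln(377.1/337.1)/(2π×0.0629×13.2) = 0.02149 K/W
R_outer film = 1/(h_o·2πr_oL) = 1/(21.9×2π×0.3771×13.2) = 0.00146 K/W
R_total = 0.02296 K/W
Q = ΔT/R_total = 122/0.02296
Q = 5310 W
T_interface = T_inner − Q·ΣR(inner→interface) = 412 − 5310×0.0215

T ≈ 298 K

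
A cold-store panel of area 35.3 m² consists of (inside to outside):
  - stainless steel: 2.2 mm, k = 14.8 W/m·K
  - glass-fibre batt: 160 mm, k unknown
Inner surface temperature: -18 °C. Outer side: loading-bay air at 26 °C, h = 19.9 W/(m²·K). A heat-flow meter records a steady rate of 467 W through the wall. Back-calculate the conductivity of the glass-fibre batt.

k ≈ 0.0488 W/(m·K)

Using the resistance-network approach (series):
R_stainless steel = L/(kA) = 0.0022/(14.8×35.3) = 4.211×10^-6 K/W
R_outer film = 1/(h_o·A) = 1/(19.9×35.3) = 0.001424 K/W
Sum of known resistances R_other = 0.001428 K/W
Total R = ΔT/Q = 44/467 = 0.09422 K/W
R_glass-fibre batt = R_total − R_other = 0.09279 K/W
k = L/(R·A) = 0.16/(0.09279×35.3)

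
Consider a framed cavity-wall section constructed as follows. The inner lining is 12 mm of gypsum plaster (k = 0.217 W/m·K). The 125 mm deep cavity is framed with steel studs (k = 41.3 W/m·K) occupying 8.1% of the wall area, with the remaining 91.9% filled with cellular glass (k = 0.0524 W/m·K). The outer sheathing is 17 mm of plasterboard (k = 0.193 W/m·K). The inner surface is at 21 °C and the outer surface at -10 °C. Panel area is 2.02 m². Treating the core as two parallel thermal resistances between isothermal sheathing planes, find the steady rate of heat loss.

Q ≈ 347 W

Sheathing layers in series; stud and cavity paths in parallel between them.
R_inner = 0.012/(0.217×2.02) = 0.02738 K/W
R_stud  = 0.125/(41.3×0.081×2.02) = 0.0185 K/W
R_cav   = 0.125/(0.0524×0.919×2.02) = 1.285 K/W
1/R_core = 1/R_stud + 1/R_cav → R_core = 0.01824 K/W
R_outer = 0.017/(0.193×2.02) = 0.04361 K/W
R_total = 0.08922 K/W
Q = ΔT/R_total = 31/0.08922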